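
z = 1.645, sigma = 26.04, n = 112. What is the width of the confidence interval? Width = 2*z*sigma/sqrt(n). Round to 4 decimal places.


width = 2*z*sigma/sqrt(n)
2*z*sigma = 2 * 1.645 * 26.04 = 85.6716
sqrt(112) ≈ 10.583005
width = 85.6716 / 10.583005 ≈ 8.095205

8.0952


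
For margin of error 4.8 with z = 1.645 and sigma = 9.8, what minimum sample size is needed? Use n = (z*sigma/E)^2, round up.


z*sigma/E = 1.645 * 9.8 / 4.8 = 16121/4800 ≈ 3.358542
(z*sigma/E)^2 ≈ 11.279802
round up: n = 12

12


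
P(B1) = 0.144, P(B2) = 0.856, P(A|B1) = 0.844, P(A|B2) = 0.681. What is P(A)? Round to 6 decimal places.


P(A) = P(A|B1)*P(B1) + P(A|B2)*P(B2)
P(A|B1)*P(B1) = 0.844 * 0.144 = 0.121536
P(A|B2)*P(B2) = 0.681 * 0.856 = 0.582936
P(A) = 0.121536 + 0.582936 = 0.704472

0.704472


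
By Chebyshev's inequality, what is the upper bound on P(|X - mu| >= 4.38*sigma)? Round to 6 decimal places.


P <= 1/k^2
k^2 = 4.38^2 = 19.1844
1/k^2 = 1 / 19.1844 ≈ 0.05212569

0.052126


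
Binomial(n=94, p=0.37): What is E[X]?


E[X] = n*p = 94 * 0.37 = 34.78

34.78


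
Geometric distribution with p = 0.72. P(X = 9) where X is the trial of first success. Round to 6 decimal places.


P = (1-p)^(k-1) * p
(1-p)^(k-1) = 0.28^8 ≈ 0.00003778020
P = 0.00003778020 * 0.72 ≈ 0.00002720174

0.000027


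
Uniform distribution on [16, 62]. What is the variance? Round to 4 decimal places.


Var = (b-a)^2 / 12
(b-a)^2 = (62 - 16)^2 = 2116
Var = 2116/12 ≈ 176.333333

176.3333


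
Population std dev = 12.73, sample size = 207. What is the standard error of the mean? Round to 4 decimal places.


SE = sigma / sqrt(n)
sqrt(207) ≈ 14.387495
SE = 12.73 / 14.387495 ≈ 0.884796

0.8848


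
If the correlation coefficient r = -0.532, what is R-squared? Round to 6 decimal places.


R^2 = r^2 = (-0.532)^2 = 0.283024

0.283024


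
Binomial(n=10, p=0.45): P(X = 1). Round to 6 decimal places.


P = C(n,k) * p^k * (1-p)^(n-k)
C(10,1) = 10
p^k = 0.45^1 = 0.45
(1-p)^(n-k) = 0.55^9 ≈ 0.004605367
P = 10 * 0.45 * 0.004605367 ≈ 0.020724

0.020724


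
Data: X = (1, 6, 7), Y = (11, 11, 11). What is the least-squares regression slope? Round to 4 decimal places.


b = sum((xi-xbar)(yi-ybar)) / sum((xi-xbar)^2)
n = 3, xbar = 14/3 ≈ 4.666667, ybar = 33/3 = 11
Sxy = sum((xi-xbar)(yi-ybar)) = 0
Sxx = sum((xi-xbar)^2) = 62/3 ≈ 20.666667
b = Sxy / Sxx = 0

0.0000


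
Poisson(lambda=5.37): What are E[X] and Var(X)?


E[X] = Var(X) = lambda = 5.37

5.37, 5.37


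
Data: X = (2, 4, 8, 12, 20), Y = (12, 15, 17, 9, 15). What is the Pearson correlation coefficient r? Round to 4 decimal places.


r = sum((xi-xbar)(yi-ybar)) / sqrt(sum((xi-xbar)^2) * sum((yi-ybar)^2))
n = 5, xbar = 46/5 = 9.2, ybar = 68/5 = 13.6
Sxy = sum((xi-xbar)(yi-ybar)) = 2.4
Sxx = sum((xi-xbar)^2) = 204.8
Syy = sum((yi-ybar)^2) = 39.2
sqrt(Sxx*Syy) = 89.6
r = Sxy / sqrt(Sxx*Syy) = 2.4 / 89.6 = 3/112 ≈ 0.026786

0.0268


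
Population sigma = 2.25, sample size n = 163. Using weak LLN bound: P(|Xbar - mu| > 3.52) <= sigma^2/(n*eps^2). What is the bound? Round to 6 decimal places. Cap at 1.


bound = min(1, sigma^2/(n*eps^2))
sigma^2 = 2.25^2 = 5.0625
n*eps^2 = 163 * 3.52^2 = 163 * 12.3904 = 2019.6352
sigma^2/(n*eps^2) = 5.0625 / 2019.6352 ≈ 0.00250664

0.002507


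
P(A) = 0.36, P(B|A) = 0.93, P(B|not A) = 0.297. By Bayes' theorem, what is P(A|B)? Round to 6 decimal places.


P(A|B) = P(B|A)*P(A) / P(B), P(B) = P(B|A)*P(A) + P(B|not A)*P(not A)
P(B|A)*P(A) = 0.93 * 0.36 = 0.3348
P(B|not A)*P(not A) = 0.297 * 0.64 = 0.19008
P(B) = 0.3348 + 0.19008 = 0.52488
P(A|B) = 0.3348 / 0.52488 = 155/243 ≈ 0.63786008

0.637860


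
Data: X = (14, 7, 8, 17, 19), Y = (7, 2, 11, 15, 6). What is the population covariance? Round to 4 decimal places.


Cov = (1/n)*sum((xi-xbar)(yi-ybar))
n = 5, xbar = 65/5 = 13, ybar = 41/5 = 8.2
sum((xi-xbar)(yi-ybar)) = 36
Cov = 36 / 5 = 7.2

7.2000


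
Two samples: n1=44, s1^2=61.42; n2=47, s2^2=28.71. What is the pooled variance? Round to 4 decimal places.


sp^2 = ((n1-1)*s1^2 + (n2-1)*s2^2)/(n1+n2-2)
(n1-1)*s1^2 = 43 * 61.42 = 2641.06
(n2-1)*s2^2 = 46 * 28.71 = 1320.66
numerator = 2641.06 + 1320.66 = 3961.72
n1+n2-2 = 89
sp^2 = 3961.72 / 89 = 99043/2225 ≈ 44.513708

44.5137


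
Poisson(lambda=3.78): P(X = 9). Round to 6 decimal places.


P = e^(-lam) * lam^k / k!
e^(-3.78) ≈ 0.02282269
lam^k = 3.78^9 ≈ 157552.826393
k! = 9! = 362880
P = 0.02282269 * 157552.826393 / 362880 ≈ 0.009909

0.009909


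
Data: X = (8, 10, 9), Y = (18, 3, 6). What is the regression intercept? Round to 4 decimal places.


a = ybar - b*xbar, where b = sum((xi-xbar)(yi-ybar)) / sum((xi-xbar)^2)
n = 3, xbar = 27/3 = 9, ybar = 27/3 = 9
Sxy = sum((xi-xbar)(yi-ybar)) = -15
Sxx = sum((xi-xbar)^2) = 2
b = Sxy / Sxx = -7.5
a = 9 - (-7.5) * 9 = 76.5

76.5000


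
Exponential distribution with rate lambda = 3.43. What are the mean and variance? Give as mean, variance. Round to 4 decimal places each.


mean = 1/lam, var = 1/lam^2
mean = 1 / 3.43 = 100/343 ≈ 0.291545
lam^2 = 3.43^2 = 11.7649
var = 1 / 11.7649 ≈ 0.084999

0.2915, 0.0850


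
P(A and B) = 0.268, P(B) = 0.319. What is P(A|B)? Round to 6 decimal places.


P(A|B) = P(A and B) / P(B) = 0.268 / 0.319 = 268/319 ≈ 0.84012539

0.840125


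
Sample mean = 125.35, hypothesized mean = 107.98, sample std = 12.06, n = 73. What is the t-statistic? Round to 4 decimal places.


t = (xbar - mu0) / (s/sqrt(n))
xbar - mu0 = 125.35 - 107.98 = 17.37
sqrt(73) ≈ 8.54400375
s/sqrt(n) = 12.06 / 8.54400375 ≈ 1.41151624
t = 17.37 / 1.41151624 ≈ 12.305916

12.3059


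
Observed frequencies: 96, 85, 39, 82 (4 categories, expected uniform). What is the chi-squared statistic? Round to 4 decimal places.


chi2 = sum((O-E)^2/E), E = total/4
total = 302, E = 302/4 = 75.5
(96 - 75.5)^2 / 75.5 = 420.25 / 75.5 = 1681/302 ≈ 5.566225
(85 - 75.5)^2 / 75.5 = 90.25 / 75.5 = 361/302 ≈ 1.195364
(39 - 75.5)^2 / 75.5 = 1332.25 / 75.5 = 5329/302 ≈ 17.645695
(82 - 75.5)^2 / 75.5 = 42.25 / 75.5 = 169/302 ≈ 0.559603
chi2 = 3770/151 ≈ 24.966887

24.9669


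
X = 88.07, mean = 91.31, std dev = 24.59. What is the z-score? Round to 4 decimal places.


z = (X - mu) / sigma
X - mu = 88.07 - 91.31 = -3.24
z = -3.24 / 24.59 = -324/2459 ≈ -0.131761

-0.1318


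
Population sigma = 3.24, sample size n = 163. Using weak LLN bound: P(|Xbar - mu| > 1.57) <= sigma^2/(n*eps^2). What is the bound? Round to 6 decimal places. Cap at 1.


bound = min(1, sigma^2/(n*eps^2))
sigma^2 = 3.24^2 = 10.4976
n*eps^2 = 163 * 1.57^2 = 163 * 2.4649 = 401.7787
sigma^2/(n*eps^2) = 10.4976 / 401.7787 ≈ 0.02612782

0.026128


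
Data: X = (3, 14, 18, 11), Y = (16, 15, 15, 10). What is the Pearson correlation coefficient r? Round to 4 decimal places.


r = sum((xi-xbar)(yi-ybar)) / sqrt(sum((xi-xbar)^2) * sum((yi-ybar)^2))
n = 4, xbar = 46/4 = 11.5, ybar = 56/4 = 14
Sxy = sum((xi-xbar)(yi-ybar)) = -6
Sxx = sum((xi-xbar)^2) = 121
Syy = sum((yi-ybar)^2) = 22
sqrt(Sxx*Syy) ≈ 51.594573
r = Sxy / sqrt(Sxx*Syy) = -6 / 51.594573 ≈ -0.116291

-0.1163


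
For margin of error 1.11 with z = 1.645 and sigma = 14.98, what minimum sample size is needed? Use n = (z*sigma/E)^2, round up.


z*sigma/E = 1.645 * 14.98 / 1.11 ≈ 22.200090
(z*sigma/E)^2 ≈ 492.844000
round up: n = 493

493


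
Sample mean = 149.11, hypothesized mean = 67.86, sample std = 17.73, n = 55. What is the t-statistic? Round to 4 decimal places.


t = (xbar - mu0) / (s/sqrt(n))
xbar - mu0 = 149.11 - 67.86 = 81.25
sqrt(55) ≈ 7.41619849
s/sqrt(n) = 17.73 / 7.41619849 ≈ 2.39071271
t = 81.25 / 2.39071271 ≈ 33.985681

33.9857


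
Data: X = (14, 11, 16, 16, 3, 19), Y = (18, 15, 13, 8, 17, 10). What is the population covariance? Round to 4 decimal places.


Cov = (1/n)*sum((xi-xbar)(yi-ybar))
n = 6, xbar = 79/6 ≈ 13.166667, ybar = 81/6 = 13.5
sum((xi-xbar)(yi-ybar)) = -72.5
Cov = -72.5 / 6 = -145/12 ≈ -12.083333

-12.0833


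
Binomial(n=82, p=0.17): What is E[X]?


E[X] = n*p = 82 * 0.17 = 13.94

13.94


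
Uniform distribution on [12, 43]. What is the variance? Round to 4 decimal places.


Var = (b-a)^2 / 12
(b-a)^2 = (43 - 12)^2 = 961
Var = 961/12 ≈ 80.083333

80.0833


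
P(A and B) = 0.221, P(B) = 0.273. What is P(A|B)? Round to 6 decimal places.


P(A|B) = P(A and B) / P(B) = 0.221 / 0.273 = 17/21 ≈ 0.80952381

0.809524


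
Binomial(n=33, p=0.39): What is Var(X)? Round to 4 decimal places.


Var = n*p*(1-p) = 33 * 0.39 * 0.61 = 7.8507

7.8507


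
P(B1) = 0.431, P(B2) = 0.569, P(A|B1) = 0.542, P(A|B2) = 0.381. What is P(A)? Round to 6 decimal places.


P(A) = P(A|B1)*P(B1) + P(A|B2)*P(B2)
P(A|B1)*P(B1) = 0.542 * 0.431 = 0.233602
P(A|B2)*P(B2) = 0.381 * 0.569 = 0.216789
P(A) = 0.233602 + 0.216789 = 0.450391

0.450391


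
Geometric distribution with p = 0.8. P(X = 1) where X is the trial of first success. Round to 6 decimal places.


P = (1-p)^(k-1) * p
(1-p)^(k-1) = 0.2^0 = 1
P = 1 * 0.8 = 0.8

0.800000


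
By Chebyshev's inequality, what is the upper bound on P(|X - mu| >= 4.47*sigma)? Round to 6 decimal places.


P <= 1/k^2
k^2 = 4.47^2 = 19.9809
1/k^2 = 1 / 19.9809 ≈ 0.05004780

0.050048


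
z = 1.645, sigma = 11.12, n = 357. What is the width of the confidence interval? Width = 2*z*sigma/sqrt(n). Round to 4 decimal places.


width = 2*z*sigma/sqrt(n)
2*z*sigma = 2 * 1.645 * 11.12 = 36.5848
sqrt(357) ≈ 18.894444
width = 36.5848 / 18.894444 ≈ 1.936273

1.9363


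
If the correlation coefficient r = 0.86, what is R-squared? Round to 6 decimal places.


R^2 = r^2 = (0.86)^2 = 0.7396

0.739600


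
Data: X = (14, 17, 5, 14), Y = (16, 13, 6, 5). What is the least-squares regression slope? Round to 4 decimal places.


b = sum((xi-xbar)(yi-ybar)) / sum((xi-xbar)^2)
n = 4, xbar = 50/4 = 12.5, ybar = 40/4 = 10
Sxy = sum((xi-xbar)(yi-ybar)) = 45
Sxx = sum((xi-xbar)^2) = 81
b = Sxy / Sxx = 5/9 ≈ 0.555556

0.5556


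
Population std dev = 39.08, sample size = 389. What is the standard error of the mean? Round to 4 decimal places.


SE = sigma / sqrt(n)
sqrt(389) ≈ 19.723083
SE = 39.08 / 19.723083 ≈ 1.981435

1.9814


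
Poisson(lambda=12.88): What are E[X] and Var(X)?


E[X] = Var(X) = lambda = 12.88

12.88, 12.88


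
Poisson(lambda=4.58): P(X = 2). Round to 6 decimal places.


P = e^(-lam) * lam^k / k!
e^(-4.58) ≈ 0.01025490
lam^k = 4.58^2 = 20.9764
k! = 2! = 2
P = 0.01025490 * 20.9764 / 2 ≈ 0.107555

0.107555


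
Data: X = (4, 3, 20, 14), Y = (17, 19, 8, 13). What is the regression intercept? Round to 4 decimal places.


a = ybar - b*xbar, where b = sum((xi-xbar)(yi-ybar)) / sum((xi-xbar)^2)
n = 4, xbar = 41/4 = 10.25, ybar = 57/4 = 14.25
Sxy = sum((xi-xbar)(yi-ybar)) = -117.25
Sxx = sum((xi-xbar)^2) = 200.75
b = Sxy / Sxx = -469/803 ≈ -0.584060
a = 14.25 - (-0.584060) * 10.25 = 16250/803 ≈ 20.236613

20.2366


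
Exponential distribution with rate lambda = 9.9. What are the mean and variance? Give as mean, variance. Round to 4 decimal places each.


mean = 1/lam, var = 1/lam^2
mean = 1 / 9.9 = 10/99 ≈ 0.101010
lam^2 = 9.9^2 = 98.01
var = 1 / 98.01 = 100/9801 ≈ 0.010203

0.1010, 0.0102


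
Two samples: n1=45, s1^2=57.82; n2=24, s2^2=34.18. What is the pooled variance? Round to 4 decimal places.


sp^2 = ((n1-1)*s1^2 + (n2-1)*s2^2)/(n1+n2-2)
(n1-1)*s1^2 = 44 * 57.82 = 2544.08
(n2-1)*s2^2 = 23 * 34.18 = 786.14
numerator = 2544.08 + 786.14 = 3330.22
n1+n2-2 = 67
sp^2 = 3330.22 / 67 = 166511/3350 ≈ 49.704776

49.7048


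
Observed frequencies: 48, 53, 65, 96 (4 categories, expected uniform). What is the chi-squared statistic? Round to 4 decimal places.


chi2 = sum((O-E)^2/E), E = total/4
total = 262, E = 262/4 = 65.5
(48 - 65.5)^2 / 65.5 = 306.25 / 65.5 = 1225/262 ≈ 4.675573
(53 - 65.5)^2 / 65.5 = 156.25 / 65.5 = 625/262 ≈ 2.385496
(65 - 65.5)^2 / 65.5 = 0.25 / 65.5 = 1/262 ≈ 0.003817
(96 - 65.5)^2 / 65.5 = 930.25 / 65.5 = 3721/262 ≈ 14.202290
chi2 = 2786/131 ≈ 21.267176

21.2672


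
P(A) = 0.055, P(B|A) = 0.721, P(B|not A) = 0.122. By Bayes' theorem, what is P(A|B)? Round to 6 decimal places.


P(A|B) = P(B|A)*P(A) / P(B), P(B) = P(B|A)*P(A) + P(B|not A)*P(not A)
P(B|A)*P(A) = 0.721 * 0.055 = 0.039655
P(B|not A)*P(not A) = 0.122 * 0.945 = 0.11529
P(B) = 0.039655 + 0.11529 = 0.154945
P(A|B) = 0.039655 / 0.154945 = 1133/4427 ≈ 0.25592952

0.255930


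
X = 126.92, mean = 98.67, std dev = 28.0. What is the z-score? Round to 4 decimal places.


z = (X - mu) / sigma
X - mu = 126.92 - 98.67 = 28.25
z = 28.25 / 28.0 = 113/112 ≈ 1.008929

1.0089


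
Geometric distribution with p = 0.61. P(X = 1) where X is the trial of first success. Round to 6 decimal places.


P = (1-p)^(k-1) * p
(1-p)^(k-1) = 0.39^0 = 1
P = 1 * 0.61 = 0.61

0.610000


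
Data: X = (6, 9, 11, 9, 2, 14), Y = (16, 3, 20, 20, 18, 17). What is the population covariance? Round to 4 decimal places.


Cov = (1/n)*sum((xi-xbar)(yi-ybar))
n = 6, xbar = 51/6 = 8.5, ybar = 94/6 = 47/3 ≈ 15.666667
sum((xi-xbar)(yi-ybar)) = -2
Cov = -2 / 6 = -1/3 ≈ -0.333333

-0.3333


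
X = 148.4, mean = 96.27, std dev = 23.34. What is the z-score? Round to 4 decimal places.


z = (X - mu) / sigma
X - mu = 148.4 - 96.27 = 52.13
z = 52.13 / 23.34 = 5213/2334 ≈ 2.233505

2.2335


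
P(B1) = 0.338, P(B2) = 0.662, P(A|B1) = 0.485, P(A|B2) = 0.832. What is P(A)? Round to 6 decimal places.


P(A) = P(A|B1)*P(B1) + P(A|B2)*P(B2)
P(A|B1)*P(B1) = 0.485 * 0.338 = 0.16393
P(A|B2)*P(B2) = 0.832 * 0.662 = 0.550784
P(A) = 0.16393 + 0.550784 = 0.714714

0.714714


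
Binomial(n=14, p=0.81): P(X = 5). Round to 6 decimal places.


P = C(n,k) * p^k * (1-p)^(n-k)
C(14,5) = 2002
p^k = 0.81^5 ≈ 0.3486784
(1-p)^(n-k) = 0.19^9 ≈ 0.0000003226877
P = 2002 * 0.3486784 * 0.0000003226877 ≈ 0.000225

0.000225


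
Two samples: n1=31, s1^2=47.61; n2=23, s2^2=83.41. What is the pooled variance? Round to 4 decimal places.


sp^2 = ((n1-1)*s1^2 + (n2-1)*s2^2)/(n1+n2-2)
(n1-1)*s1^2 = 30 * 47.61 = 1428.3
(n2-1)*s2^2 = 22 * 83.41 = 1835.02
numerator = 1428.3 + 1835.02 = 3263.32
n1+n2-2 = 52
sp^2 = 3263.32 / 52 = 81583/1300 ≈ 62.756154

62.7562


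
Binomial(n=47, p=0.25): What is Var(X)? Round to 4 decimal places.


Var = n*p*(1-p) = 47 * 0.25 * 0.75 = 8.8125

8.8125


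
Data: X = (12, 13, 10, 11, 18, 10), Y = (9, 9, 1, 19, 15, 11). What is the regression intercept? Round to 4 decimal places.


a = ybar - b*xbar, where b = sum((xi-xbar)(yi-ybar)) / sum((xi-xbar)^2)
n = 6, xbar = 74/6 = 37/3 ≈ 12.333333, ybar = 64/6 = 32/3 ≈ 10.666667
Sxy = sum((xi-xbar)(yi-ybar)) = 104/3 ≈ 34.666667
Sxx = sum((xi-xbar)^2) = 136/3 ≈ 45.333333
b = Sxy / Sxx = 13/17 ≈ 0.764706
a = 10.666667 - 0.764706 * 12.333333 = 21/17 ≈ 1.235294

1.2353


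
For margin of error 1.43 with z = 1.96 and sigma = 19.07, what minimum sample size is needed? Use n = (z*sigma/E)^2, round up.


z*sigma/E = 1.96 * 19.07 / 1.43 = 93443/3575 ≈ 26.137902
(z*sigma/E)^2 ≈ 683.189926
round up: n = 684

684


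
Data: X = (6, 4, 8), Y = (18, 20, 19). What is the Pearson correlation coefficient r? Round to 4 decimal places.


r = sum((xi-xbar)(yi-ybar)) / sqrt(sum((xi-xbar)^2) * sum((yi-ybar)^2))
n = 3, xbar = 18/3 = 6, ybar = 57/3 = 19
Sxy = sum((xi-xbar)(yi-ybar)) = -2
Sxx = sum((xi-xbar)^2) = 8
Syy = sum((yi-ybar)^2) = 2
sqrt(Sxx*Syy) = 4
r = Sxy / sqrt(Sxx*Syy) = -2 / 4 = -0.5

-0.5000


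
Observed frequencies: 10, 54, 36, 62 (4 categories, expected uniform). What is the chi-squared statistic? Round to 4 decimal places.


chi2 = sum((O-E)^2/E), E = total/4
total = 162, E = 162/4 = 40.5
(10 - 40.5)^2 / 40.5 = 930.25 / 40.5 = 3721/162 ≈ 22.969136
(54 - 40.5)^2 / 40.5 = 182.25 / 40.5 = 4.5
(36 - 40.5)^2 / 40.5 = 20.25 / 40.5 = 0.5
(62 - 40.5)^2 / 40.5 = 462.25 / 40.5 = 1849/162 ≈ 11.413580
chi2 = 3190/81 ≈ 39.382716

39.3827


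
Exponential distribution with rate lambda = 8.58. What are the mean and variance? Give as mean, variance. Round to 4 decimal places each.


mean = 1/lam, var = 1/lam^2
mean = 1 / 8.58 = 50/429 ≈ 0.116550
lam^2 = 8.58^2 = 73.6164
var = 1 / 73.6164 ≈ 0.013584

0.1166, 0.0136


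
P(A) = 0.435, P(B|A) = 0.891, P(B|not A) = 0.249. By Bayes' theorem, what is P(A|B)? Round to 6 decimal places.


P(A|B) = P(B|A)*P(A) / P(B), P(B) = P(B|A)*P(A) + P(B|not A)*P(not A)
P(B|A)*P(A) = 0.891 * 0.435 = 0.387585
P(B|not A)*P(not A) = 0.249 * 0.565 = 0.140685
P(B) = 0.387585 + 0.140685 = 0.52827
P(A|B) = 0.387585 / 0.52827 ≈ 0.73368732

0.733687


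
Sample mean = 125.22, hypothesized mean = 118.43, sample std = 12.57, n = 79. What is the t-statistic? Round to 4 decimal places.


t = (xbar - mu0) / (s/sqrt(n))
xbar - mu0 = 125.22 - 118.43 = 6.79
sqrt(79) ≈ 8.88819442
s/sqrt(n) = 12.57 / 8.88819442 ≈ 1.41423549
t = 6.79 / 1.41423549 ≈ 4.801181

4.8012


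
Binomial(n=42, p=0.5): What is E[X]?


E[X] = n*p = 42 * 0.5 = 21

21


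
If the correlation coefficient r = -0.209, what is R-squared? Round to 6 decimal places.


R^2 = r^2 = (-0.209)^2 = 0.043681

0.043681


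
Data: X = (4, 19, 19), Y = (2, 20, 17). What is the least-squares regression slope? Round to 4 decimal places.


b = sum((xi-xbar)(yi-ybar)) / sum((xi-xbar)^2)
n = 3, xbar = 42/3 = 14, ybar = 39/3 = 13
Sxy = sum((xi-xbar)(yi-ybar)) = 165
Sxx = sum((xi-xbar)^2) = 150
b = Sxy / Sxx = 1.1

1.1000


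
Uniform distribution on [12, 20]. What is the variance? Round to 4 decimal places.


Var = (b-a)^2 / 12
(b-a)^2 = (20 - 12)^2 = 64
Var = 64/12 ≈ 5.333333

5.3333


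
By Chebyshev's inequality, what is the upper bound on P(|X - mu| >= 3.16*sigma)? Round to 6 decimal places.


P <= 1/k^2
k^2 = 3.16^2 = 9.9856
1/k^2 = 1 / 9.9856 = 625/6241 ≈ 0.10014421

0.100144


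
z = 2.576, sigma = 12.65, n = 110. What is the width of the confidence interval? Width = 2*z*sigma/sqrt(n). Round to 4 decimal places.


width = 2*z*sigma/sqrt(n)
2*z*sigma = 2 * 2.576 * 12.65 = 65.1728
sqrt(110) ≈ 10.488088
width = 65.1728 / 10.488088 ≈ 6.213983

6.2140


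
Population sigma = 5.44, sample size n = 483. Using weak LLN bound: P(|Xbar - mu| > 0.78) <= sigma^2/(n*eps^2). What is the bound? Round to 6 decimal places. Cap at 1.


bound = min(1, sigma^2/(n*eps^2))
sigma^2 = 5.44^2 = 29.5936
n*eps^2 = 483 * 0.78^2 = 483 * 0.6084 = 293.8572
sigma^2/(n*eps^2) = 29.5936 / 293.8572 ≈ 0.10070742

0.100707


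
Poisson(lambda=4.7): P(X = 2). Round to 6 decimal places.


P = e^(-lam) * lam^k / k!
e^(-4.7) ≈ 0.009095277
lam^k = 4.7^2 = 22.09
k! = 2! = 2
P = 0.009095277 * 22.09 / 2 ≈ 0.100457

0.100457


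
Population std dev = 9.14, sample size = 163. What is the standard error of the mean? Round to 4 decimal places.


SE = sigma / sqrt(n)
sqrt(163) ≈ 12.767145
SE = 9.14 / 12.767145 ≈ 0.715900

0.7159


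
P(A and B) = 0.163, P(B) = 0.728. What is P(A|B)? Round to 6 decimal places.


P(A|B) = P(A and B) / P(B) = 0.163 / 0.728 = 163/728 ≈ 0.22390110

0.223901


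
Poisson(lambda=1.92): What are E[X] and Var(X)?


E[X] = Var(X) = lambda = 1.92

1.92, 1.92


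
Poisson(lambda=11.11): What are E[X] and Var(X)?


E[X] = Var(X) = lambda = 11.11

11.11, 11.11


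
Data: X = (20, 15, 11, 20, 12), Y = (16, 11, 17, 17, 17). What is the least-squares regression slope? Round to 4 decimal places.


b = sum((xi-xbar)(yi-ybar)) / sum((xi-xbar)^2)
n = 5, xbar = 78/5 = 15.6, ybar = 78/5 = 15.6
Sxy = sum((xi-xbar)(yi-ybar)) = -0.8
Sxx = sum((xi-xbar)^2) = 73.2
b = Sxy / Sxx = -2/183 ≈ -0.010929

-0.0109


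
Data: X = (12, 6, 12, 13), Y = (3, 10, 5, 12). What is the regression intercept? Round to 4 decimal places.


a = ybar - b*xbar, where b = sum((xi-xbar)(yi-ybar)) / sum((xi-xbar)^2)
n = 4, xbar = 43/4 = 10.75, ybar = 30/4 = 7.5
Sxy = sum((xi-xbar)(yi-ybar)) = -10.5
Sxx = sum((xi-xbar)^2) = 30.75
b = Sxy / Sxx = -14/41 ≈ -0.341463
a = 7.5 - (-0.341463) * 10.75 = 458/41 ≈ 11.170732

11.1707


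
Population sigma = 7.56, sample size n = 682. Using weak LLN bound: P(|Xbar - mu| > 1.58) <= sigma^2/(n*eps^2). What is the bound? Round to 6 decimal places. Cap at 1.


bound = min(1, sigma^2/(n*eps^2))
sigma^2 = 7.56^2 = 57.1536
n*eps^2 = 682 * 1.58^2 = 682 * 2.4964 = 1702.5448
sigma^2/(n*eps^2) = 57.1536 / 1702.5448 ≈ 0.03356951

0.033570


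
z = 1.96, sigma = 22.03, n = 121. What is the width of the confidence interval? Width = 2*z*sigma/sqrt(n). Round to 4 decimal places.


width = 2*z*sigma/sqrt(n)
2*z*sigma = 2 * 1.96 * 22.03 = 86.3576
sqrt(121) = 11
width = 86.3576 / 11 ≈ 7.850691

7.8507


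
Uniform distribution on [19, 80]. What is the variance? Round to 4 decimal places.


Var = (b-a)^2 / 12
(b-a)^2 = (80 - 19)^2 = 3721
Var = 3721/12 ≈ 310.083333

310.0833


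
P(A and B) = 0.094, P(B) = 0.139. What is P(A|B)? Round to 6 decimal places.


P(A|B) = P(A and B) / P(B) = 0.094 / 0.139 = 94/139 ≈ 0.67625899

0.676259


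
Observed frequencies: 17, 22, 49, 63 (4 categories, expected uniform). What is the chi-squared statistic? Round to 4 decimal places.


chi2 = sum((O-E)^2/E), E = total/4
total = 151, E = 151/4 = 37.75
(17 - 37.75)^2 / 37.75 = 430.5625 / 37.75 = 6889/604 ≈ 11.405629
(22 - 37.75)^2 / 37.75 = 248.0625 / 37.75 = 3969/604 ≈ 6.571192
(49 - 37.75)^2 / 37.75 = 126.5625 / 37.75 = 2025/604 ≈ 3.352649
(63 - 37.75)^2 / 37.75 = 637.5625 / 37.75 = 10201/604 ≈ 16.889073
chi2 = 5771/151 ≈ 38.218543

38.2185


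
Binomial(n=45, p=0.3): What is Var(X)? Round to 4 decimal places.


Var = n*p*(1-p) = 45 * 0.3 * 0.7 = 9.45

9.4500


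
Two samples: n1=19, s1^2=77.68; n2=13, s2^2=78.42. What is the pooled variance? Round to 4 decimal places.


sp^2 = ((n1-1)*s1^2 + (n2-1)*s2^2)/(n1+n2-2)
(n1-1)*s1^2 = 18 * 77.68 = 1398.24
(n2-1)*s2^2 = 12 * 78.42 = 941.04
numerator = 1398.24 + 941.04 = 2339.28
n1+n2-2 = 30
sp^2 = 2339.28 / 30 = 77.976

77.9760


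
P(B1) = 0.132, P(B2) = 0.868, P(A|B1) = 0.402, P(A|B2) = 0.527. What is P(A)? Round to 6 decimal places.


P(A) = P(A|B1)*P(B1) + P(A|B2)*P(B2)
P(A|B1)*P(B1) = 0.402 * 0.132 = 0.053064
P(A|B2)*P(B2) = 0.527 * 0.868 = 0.457436
P(A) = 0.053064 + 0.457436 = 0.5105

0.510500


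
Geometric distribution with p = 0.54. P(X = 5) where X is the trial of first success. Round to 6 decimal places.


P = (1-p)^(k-1) * p
(1-p)^(k-1) = 0.46^4 = 0.04477456
P = 0.04477456 * 0.54 ≈ 0.02417826

0.024178


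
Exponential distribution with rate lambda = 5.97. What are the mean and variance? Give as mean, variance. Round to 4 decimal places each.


mean = 1/lam, var = 1/lam^2
mean = 1 / 5.97 = 100/597 ≈ 0.167504
lam^2 = 5.97^2 = 35.6409
var = 1 / 35.6409 ≈ 0.028058

0.1675, 0.0281


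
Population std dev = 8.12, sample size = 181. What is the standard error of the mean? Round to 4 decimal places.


SE = sigma / sqrt(n)
sqrt(181) ≈ 13.453624
SE = 8.12 / 13.453624 ≈ 0.603555

0.6036


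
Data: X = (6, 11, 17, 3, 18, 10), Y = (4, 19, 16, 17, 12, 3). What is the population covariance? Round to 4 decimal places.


Cov = (1/n)*sum((xi-xbar)(yi-ybar))
n = 6, xbar = 65/6 ≈ 10.833333, ybar = 71/6 ≈ 11.833333
sum((xi-xbar)(yi-ybar)) = 197/6 ≈ 32.833333
Cov = 32.833333 / 6 = 197/36 ≈ 5.472222

5.4722


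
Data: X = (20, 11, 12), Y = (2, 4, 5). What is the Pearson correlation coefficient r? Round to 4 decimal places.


r = sum((xi-xbar)(yi-ybar)) / sqrt(sum((xi-xbar)^2) * sum((yi-ybar)^2))
n = 3, xbar = 43/3 ≈ 14.333333, ybar = 11/3 ≈ 3.666667
Sxy = sum((xi-xbar)(yi-ybar)) = -41/3 ≈ -13.666667
Sxx = sum((xi-xbar)^2) = 146/3 ≈ 48.666667
Syy = sum((yi-ybar)^2) = 14/3 ≈ 4.666667
sqrt(Sxx*Syy) ≈ 15.070206
r = Sxy / sqrt(Sxx*Syy) = -13.666667 / 15.070206 ≈ -0.906867

-0.9069


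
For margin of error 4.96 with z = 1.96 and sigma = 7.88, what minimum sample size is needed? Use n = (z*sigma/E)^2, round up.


z*sigma/E = 1.96 * 7.88 / 4.96 = 9653/3100 ≈ 3.113871
(z*sigma/E)^2 ≈ 9.696192
round up: n = 10

10


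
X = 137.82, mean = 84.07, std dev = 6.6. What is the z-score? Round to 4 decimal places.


z = (X - mu) / sigma
X - mu = 137.82 - 84.07 = 53.75
z = 53.75 / 6.6 = 1075/132 ≈ 8.143939

8.1439


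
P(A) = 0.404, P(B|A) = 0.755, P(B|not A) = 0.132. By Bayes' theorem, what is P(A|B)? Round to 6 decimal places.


P(A|B) = P(B|A)*P(A) / P(B), P(B) = P(B|A)*P(A) + P(B|not A)*P(not A)
P(B|A)*P(A) = 0.755 * 0.404 = 0.30502
P(B|not A)*P(not A) = 0.132 * 0.596 = 0.078672
P(B) = 0.30502 + 0.078672 = 0.383692
P(A|B) = 0.30502 / 0.383692 ≈ 0.79496054

0.794961


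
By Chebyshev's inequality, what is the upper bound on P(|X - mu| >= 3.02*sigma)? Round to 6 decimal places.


P <= 1/k^2
k^2 = 3.02^2 = 9.1204
1/k^2 = 1 / 9.1204 ≈ 0.10964431

0.109644


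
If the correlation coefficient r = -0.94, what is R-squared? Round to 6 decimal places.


R^2 = r^2 = (-0.94)^2 = 0.8836

0.883600


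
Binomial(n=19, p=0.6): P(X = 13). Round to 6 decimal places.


P = C(n,k) * p^k * (1-p)^(n-k)
C(19,13) = 27132
p^k = 0.6^13 ≈ 0.001306069
(1-p)^(n-k) = 0.4^6 = 0.004096
P = 27132 * 0.001306069 * 0.004096 ≈ 0.145147

0.145147


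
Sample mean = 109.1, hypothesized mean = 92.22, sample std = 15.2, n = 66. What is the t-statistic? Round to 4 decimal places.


t = (xbar - mu0) / (s/sqrt(n))
xbar - mu0 = 109.1 - 92.22 = 16.88
sqrt(66) ≈ 8.12403840
s/sqrt(n) = 15.2 / 8.12403840 ≈ 1.87099066
t = 16.88 / 1.87099066 ≈ 9.021958

9.0220


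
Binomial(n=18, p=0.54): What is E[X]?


E[X] = n*p = 18 * 0.54 = 9.72

9.72


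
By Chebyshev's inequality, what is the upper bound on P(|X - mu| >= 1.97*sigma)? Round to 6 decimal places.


P <= 1/k^2
k^2 = 1.97^2 = 3.8809
1/k^2 = 1 / 3.8809 ≈ 0.25767219

0.257672


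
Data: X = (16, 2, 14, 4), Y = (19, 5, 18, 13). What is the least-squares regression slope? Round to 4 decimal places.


b = sum((xi-xbar)(yi-ybar)) / sum((xi-xbar)^2)
n = 4, xbar = 36/4 = 9, ybar = 55/4 = 13.75
Sxy = sum((xi-xbar)(yi-ybar)) = 123
Sxx = sum((xi-xbar)^2) = 148
b = Sxy / Sxx = 123/148 ≈ 0.831081

0.8311


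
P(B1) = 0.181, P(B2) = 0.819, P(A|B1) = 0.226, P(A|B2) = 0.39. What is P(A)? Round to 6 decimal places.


P(A) = P(A|B1)*P(B1) + P(A|B2)*P(B2)
P(A|B1)*P(B1) = 0.226 * 0.181 = 0.040906
P(A|B2)*P(B2) = 0.39 * 0.819 = 0.31941
P(A) = 0.040906 + 0.31941 = 0.360316

0.360316


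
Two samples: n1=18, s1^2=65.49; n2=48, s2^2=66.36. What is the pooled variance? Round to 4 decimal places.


sp^2 = ((n1-1)*s1^2 + (n2-1)*s2^2)/(n1+n2-2)
(n1-1)*s1^2 = 17 * 65.49 = 1113.33
(n2-1)*s2^2 = 47 * 66.36 = 3118.92
numerator = 1113.33 + 3118.92 = 4232.25
n1+n2-2 = 64
sp^2 = 4232.25 / 64 = 16929/256 ≈ 66.128906

66.1289


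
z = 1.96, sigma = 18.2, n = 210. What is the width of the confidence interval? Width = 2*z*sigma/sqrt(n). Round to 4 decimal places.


width = 2*z*sigma/sqrt(n)
2*z*sigma = 2 * 1.96 * 18.2 = 71.344
sqrt(210) ≈ 14.491377
width = 71.344 / 14.491377 ≈ 4.923204

4.9232


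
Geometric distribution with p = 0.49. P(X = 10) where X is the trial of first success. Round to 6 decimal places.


P = (1-p)^(k-1) * p
(1-p)^(k-1) = 0.51^9 ≈ 0.002334165
P = 0.002334165 * 0.49 ≈ 0.001143741

0.001144


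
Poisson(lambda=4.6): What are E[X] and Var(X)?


E[X] = Var(X) = lambda = 4.6

4.6, 4.6


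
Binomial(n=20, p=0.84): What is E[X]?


E[X] = n*p = 20 * 0.84 = 16.8

16.8


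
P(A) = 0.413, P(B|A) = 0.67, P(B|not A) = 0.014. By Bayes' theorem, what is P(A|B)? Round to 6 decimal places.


P(A|B) = P(B|A)*P(A) / P(B), P(B) = P(B|A)*P(A) + P(B|not A)*P(not A)
P(B|A)*P(A) = 0.67 * 0.413 = 0.27671
P(B|not A)*P(not A) = 0.014 * 0.587 = 0.008218
P(B) = 0.27671 + 0.008218 = 0.284928
P(A|B) = 0.27671 / 0.284928 ≈ 0.97115763

0.971158


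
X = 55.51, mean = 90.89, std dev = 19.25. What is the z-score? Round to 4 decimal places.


z = (X - mu) / sigma
X - mu = 55.51 - 90.89 = -35.38
z = -35.38 / 19.25 = -3538/1925 ≈ -1.837922

-1.8379


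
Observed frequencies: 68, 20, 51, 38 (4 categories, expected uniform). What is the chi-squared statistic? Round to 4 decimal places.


chi2 = sum((O-E)^2/E), E = total/4
total = 177, E = 177/4 = 44.25
(68 - 44.25)^2 / 44.25 = 564.0625 / 44.25 = 9025/708 ≈ 12.747175
(20 - 44.25)^2 / 44.25 = 588.0625 / 44.25 = 9409/708 ≈ 13.289548
(51 - 44.25)^2 / 44.25 = 45.5625 / 44.25 = 243/236 ≈ 1.029661
(38 - 44.25)^2 / 44.25 = 39.0625 / 44.25 = 625/708 ≈ 0.882768
chi2 = 1649/59 ≈ 27.949153

27.9492


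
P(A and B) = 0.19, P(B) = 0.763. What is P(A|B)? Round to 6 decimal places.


P(A|B) = P(A and B) / P(B) = 0.19 / 0.763 = 190/763 ≈ 0.24901704

0.249017


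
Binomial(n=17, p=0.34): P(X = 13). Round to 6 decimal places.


P = C(n,k) * p^k * (1-p)^(n-k)
C(17,13) = 2380
p^k = 0.34^13 ≈ 0.0000008113830
(1-p)^(n-k) = 0.66^4 ≈ 0.1897474
P = 2380 * 0.0000008113830 * 0.1897474 ≈ 0.000366

0.000366


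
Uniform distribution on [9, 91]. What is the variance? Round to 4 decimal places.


Var = (b-a)^2 / 12
(b-a)^2 = (91 - 9)^2 = 6724
Var = 6724/12 ≈ 560.333333

560.3333


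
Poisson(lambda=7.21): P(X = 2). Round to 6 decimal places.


P = e^(-lam) * lam^k / k!
e^(-7.21) ≈ 0.0007391572
lam^k = 7.21^2 = 51.9841
k! = 2! = 2
P = 0.0007391572 * 51.9841 / 2 ≈ 0.019212

0.019212


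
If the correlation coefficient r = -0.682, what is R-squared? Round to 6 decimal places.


R^2 = r^2 = (-0.682)^2 = 0.465124

0.465124


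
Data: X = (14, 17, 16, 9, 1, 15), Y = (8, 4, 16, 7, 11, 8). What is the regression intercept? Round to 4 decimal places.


a = ybar - b*xbar, where b = sum((xi-xbar)(yi-ybar)) / sum((xi-xbar)^2)
n = 6, xbar = 72/6 = 12, ybar = 54/6 = 9
Sxy = sum((xi-xbar)(yi-ybar)) = -18
Sxx = sum((xi-xbar)^2) = 184
b = Sxy / Sxx = -9/92 ≈ -0.097826
a = 9 - (-0.097826) * 12 = 234/23 ≈ 10.173913

10.1739


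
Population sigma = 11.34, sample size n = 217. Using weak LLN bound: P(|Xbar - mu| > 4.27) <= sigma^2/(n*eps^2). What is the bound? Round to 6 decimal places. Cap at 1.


bound = min(1, sigma^2/(n*eps^2))
sigma^2 = 11.34^2 = 128.5956
n*eps^2 = 217 * 4.27^2 = 217 * 18.2329 = 3956.5393
sigma^2/(n*eps^2) = 128.5956 / 3956.5393 ≈ 0.03250204

0.032502


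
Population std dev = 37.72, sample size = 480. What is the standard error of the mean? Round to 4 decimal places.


SE = sigma / sqrt(n)
sqrt(480) ≈ 21.908902
SE = 37.72 / 21.908902 ≈ 1.721675

1.7217


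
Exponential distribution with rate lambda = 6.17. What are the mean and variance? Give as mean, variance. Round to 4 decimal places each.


mean = 1/lam, var = 1/lam^2
mean = 1 / 6.17 = 100/617 ≈ 0.162075
lam^2 = 6.17^2 = 38.0689
var = 1 / 38.0689 ≈ 0.026268

0.1621, 0.0263


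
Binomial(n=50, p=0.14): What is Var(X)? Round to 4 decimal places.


Var = n*p*(1-p) = 50 * 0.14 * 0.86 = 6.02

6.0200


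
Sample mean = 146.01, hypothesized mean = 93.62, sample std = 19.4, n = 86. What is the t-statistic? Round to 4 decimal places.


t = (xbar - mu0) / (s/sqrt(n))
xbar - mu0 = 146.01 - 93.62 = 52.39
sqrt(86) ≈ 9.27361850
s/sqrt(n) = 19.4 / 9.27361850 ≈ 2.09195580
t = 52.39 / 2.09195580 ≈ 25.043550

25.0436


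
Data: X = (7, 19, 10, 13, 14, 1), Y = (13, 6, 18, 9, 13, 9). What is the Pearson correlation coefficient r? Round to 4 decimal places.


r = sum((xi-xbar)(yi-ybar)) / sqrt(sum((xi-xbar)^2) * sum((yi-ybar)^2))
n = 6, xbar = 64/6 = 32/3 ≈ 10.666667, ybar = 68/6 = 34/3 ≈ 11.333333
Sxy = sum((xi-xbar)(yi-ybar)) = -97/3 ≈ -32.333333
Sxx = sum((xi-xbar)^2) = 580/3 ≈ 193.333333
Syy = sum((yi-ybar)^2) = 268/3 ≈ 89.333333
sqrt(Sxx*Syy) ≈ 131.419599
r = Sxy / sqrt(Sxx*Syy) = -32.333333 / 131.419599 ≈ -0.246031

-0.2460


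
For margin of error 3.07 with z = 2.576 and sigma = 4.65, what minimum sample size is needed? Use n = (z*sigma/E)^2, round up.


z*sigma/E = 2.576 * 4.65 / 3.07 = 29946/7675 ≈ 3.901759
(z*sigma/E)^2 ≈ 15.223723
round up: n = 16

16


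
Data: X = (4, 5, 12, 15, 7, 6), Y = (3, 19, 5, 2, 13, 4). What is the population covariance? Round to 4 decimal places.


Cov = (1/n)*sum((xi-xbar)(yi-ybar))
n = 6, xbar = 49/6 ≈ 8.166667, ybar = 46/6 = 23/3 ≈ 7.666667
sum((xi-xbar)(yi-ybar)) = -191/3 ≈ -63.666667
Cov = -63.666667 / 6 = -191/18 ≈ -10.611111

-10.6111


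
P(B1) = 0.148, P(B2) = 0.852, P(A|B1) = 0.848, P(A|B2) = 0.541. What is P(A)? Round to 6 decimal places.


P(A) = P(A|B1)*P(B1) + P(A|B2)*P(B2)
P(A|B1)*P(B1) = 0.848 * 0.148 = 0.125504
P(A|B2)*P(B2) = 0.541 * 0.852 = 0.460932
P(A) = 0.125504 + 0.460932 = 0.586436

0.586436


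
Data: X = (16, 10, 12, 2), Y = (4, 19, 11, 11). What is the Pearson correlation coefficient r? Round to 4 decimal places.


r = sum((xi-xbar)(yi-ybar)) / sqrt(sum((xi-xbar)^2) * sum((yi-ybar)^2))
n = 4, xbar = 40/4 = 10, ybar = 45/4 = 11.25
Sxy = sum((xi-xbar)(yi-ybar)) = -42
Sxx = sum((xi-xbar)^2) = 104
Syy = sum((yi-ybar)^2) = 112.75
sqrt(Sxx*Syy) ≈ 108.286657
r = Sxy / sqrt(Sxx*Syy) = -42 / 108.286657 ≈ -0.387859

-0.3879


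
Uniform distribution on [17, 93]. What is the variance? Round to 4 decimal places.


Var = (b-a)^2 / 12
(b-a)^2 = (93 - 17)^2 = 5776
Var = 5776/12 ≈ 481.333333

481.3333


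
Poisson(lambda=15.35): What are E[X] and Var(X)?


E[X] = Var(X) = lambda = 15.35

15.35, 15.35


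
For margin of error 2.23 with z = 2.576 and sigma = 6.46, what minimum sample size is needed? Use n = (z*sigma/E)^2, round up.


z*sigma/E = 2.576 * 6.46 / 2.23 ≈ 7.462314
(z*sigma/E)^2 ≈ 55.686129
round up: n = 56

56


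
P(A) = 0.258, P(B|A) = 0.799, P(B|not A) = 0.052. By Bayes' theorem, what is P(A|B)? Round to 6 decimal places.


P(A|B) = P(B|A)*P(A) / P(B), P(B) = P(B|A)*P(A) + P(B|not A)*P(not A)
P(B|A)*P(A) = 0.799 * 0.258 = 0.206142
P(B|not A)*P(not A) = 0.052 * 0.742 = 0.038584
P(B) = 0.206142 + 0.038584 = 0.244726
P(A|B) = 0.206142 / 0.244726 ≈ 0.84233796

0.842338


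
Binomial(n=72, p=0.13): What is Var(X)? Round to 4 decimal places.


Var = n*p*(1-p) = 72 * 0.13 * 0.87 = 8.1432

8.1432


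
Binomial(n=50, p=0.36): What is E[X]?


E[X] = n*p = 50 * 0.36 = 18

18


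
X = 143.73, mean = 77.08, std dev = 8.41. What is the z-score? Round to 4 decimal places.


z = (X - mu) / sigma
X - mu = 143.73 - 77.08 = 66.65
z = 66.65 / 8.41 = 6665/841 ≈ 7.925089

7.9251


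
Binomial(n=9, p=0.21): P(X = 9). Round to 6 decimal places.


P = C(n,k) * p^k * (1-p)^(n-k)
C(9,9) = 1
p^k = 0.21^9 ≈ 0.0000007942800
(1-p)^(n-k) = 0.79^0 = 1
P = 1 * 0.0000007942800 * 1 ≈ 0.000001

0.000001


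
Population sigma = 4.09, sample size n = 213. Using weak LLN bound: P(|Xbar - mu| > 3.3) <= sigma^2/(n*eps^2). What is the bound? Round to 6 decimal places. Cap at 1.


bound = min(1, sigma^2/(n*eps^2))
sigma^2 = 4.09^2 = 16.7281
n*eps^2 = 213 * 3.3^2 = 213 * 10.89 = 2319.57
sigma^2/(n*eps^2) = 16.7281 / 2319.57 ≈ 0.00721172

0.007212


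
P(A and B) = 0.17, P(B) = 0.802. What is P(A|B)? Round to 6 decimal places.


P(A|B) = P(A and B) / P(B) = 0.17 / 0.802 = 85/401 ≈ 0.21197007

0.211970


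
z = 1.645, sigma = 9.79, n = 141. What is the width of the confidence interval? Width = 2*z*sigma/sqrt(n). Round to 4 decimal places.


width = 2*z*sigma/sqrt(n)
2*z*sigma = 2 * 1.645 * 9.79 = 32.2091
sqrt(141) ≈ 11.874342
width = 32.2091 / 11.874342 ≈ 2.712496

2.7125


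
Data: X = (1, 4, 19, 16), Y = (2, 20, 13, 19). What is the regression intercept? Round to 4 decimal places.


a = ybar - b*xbar, where b = sum((xi-xbar)(yi-ybar)) / sum((xi-xbar)^2)
n = 4, xbar = 40/4 = 10, ybar = 54/4 = 13.5
Sxy = sum((xi-xbar)(yi-ybar)) = 93
Sxx = sum((xi-xbar)^2) = 234
b = Sxy / Sxx = 31/78 ≈ 0.397436
a = 13.5 - 0.397436 * 10 = 743/78 ≈ 9.525641

9.5256


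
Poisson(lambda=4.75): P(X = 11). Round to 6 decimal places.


P = e^(-lam) * lam^k / k!
e^(-4.75) ≈ 0.008651695
lam^k = 4.75^11 ≈ 27773442.005687
k! = 11! = 39916800
P = 0.008651695 * 27773442.005687 / 39916800 ≈ 0.006020

0.006020


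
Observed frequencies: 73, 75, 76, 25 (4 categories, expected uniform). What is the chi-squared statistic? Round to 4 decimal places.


chi2 = sum((O-E)^2/E), E = total/4
total = 249, E = 249/4 = 62.25
(73 - 62.25)^2 / 62.25 = 115.5625 / 62.25 = 1849/996 ≈ 1.856426
(75 - 62.25)^2 / 62.25 = 162.5625 / 62.25 = 867/332 ≈ 2.611446
(76 - 62.25)^2 / 62.25 = 189.0625 / 62.25 = 3025/996 ≈ 3.037149
(25 - 62.25)^2 / 62.25 = 1387.5625 / 62.25 = 22201/996 ≈ 22.290161
chi2 = 2473/83 ≈ 29.795181

29.7952


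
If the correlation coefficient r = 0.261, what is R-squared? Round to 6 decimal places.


R^2 = r^2 = (0.261)^2 = 0.068121

0.068121


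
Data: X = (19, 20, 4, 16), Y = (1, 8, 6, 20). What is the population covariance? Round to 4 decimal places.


Cov = (1/n)*sum((xi-xbar)(yi-ybar))
n = 4, xbar = 59/4 = 14.75, ybar = 35/4 = 8.75
sum((xi-xbar)(yi-ybar)) = 6.75
Cov = 6.75 / 4 = 1.6875

1.6875


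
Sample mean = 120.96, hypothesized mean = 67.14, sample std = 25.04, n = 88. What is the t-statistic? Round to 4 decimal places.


t = (xbar - mu0) / (s/sqrt(n))
xbar - mu0 = 120.96 - 67.14 = 53.82
sqrt(88) ≈ 9.38083152
s/sqrt(n) = 25.04 / 9.38083152 ≈ 2.66927297
t = 53.82 / 2.66927297 ≈ 20.162794

20.1628


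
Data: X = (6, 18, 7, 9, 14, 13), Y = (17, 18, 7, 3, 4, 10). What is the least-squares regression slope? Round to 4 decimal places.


b = sum((xi-xbar)(yi-ybar)) / sum((xi-xbar)^2)
n = 6, xbar = 67/6 ≈ 11.166667, ybar = 59/6 ≈ 9.833333
Sxy = sum((xi-xbar)(yi-ybar)) = 175/6 ≈ 29.166667
Sxx = sum((xi-xbar)^2) = 641/6 ≈ 106.833333
b = Sxy / Sxx = 175/641 ≈ 0.273011

0.2730


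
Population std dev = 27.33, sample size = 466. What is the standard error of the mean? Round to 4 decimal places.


SE = sigma / sqrt(n)
sqrt(466) ≈ 21.587033
SE = 27.33 / 21.587033 ≈ 1.266038

1.2660


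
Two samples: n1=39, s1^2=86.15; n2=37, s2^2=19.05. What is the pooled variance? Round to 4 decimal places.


sp^2 = ((n1-1)*s1^2 + (n2-1)*s2^2)/(n1+n2-2)
(n1-1)*s1^2 = 38 * 86.15 = 3273.7
(n2-1)*s2^2 = 36 * 19.05 = 685.8
numerator = 3273.7 + 685.8 = 3959.5
n1+n2-2 = 74
sp^2 = 3959.5 / 74 = 7919/148 ≈ 53.506757

53.5068


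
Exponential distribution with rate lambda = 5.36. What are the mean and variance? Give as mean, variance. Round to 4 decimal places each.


mean = 1/lam, var = 1/lam^2
mean = 1 / 5.36 = 25/134 ≈ 0.186567
lam^2 = 5.36^2 = 28.7296
var = 1 / 28.7296 ≈ 0.034807

0.1866, 0.0348


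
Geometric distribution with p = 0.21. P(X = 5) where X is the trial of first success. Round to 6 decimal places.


P = (1-p)^(k-1) * p
(1-p)^(k-1) = 0.79^4 ≈ 0.3895008
P = 0.3895008 * 0.21 ≈ 0.08179517

0.081795


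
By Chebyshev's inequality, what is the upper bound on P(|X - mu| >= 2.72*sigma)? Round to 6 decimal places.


P <= 1/k^2
k^2 = 2.72^2 = 7.3984
1/k^2 = 1 / 7.3984 = 625/4624 ≈ 0.13516436

0.135164


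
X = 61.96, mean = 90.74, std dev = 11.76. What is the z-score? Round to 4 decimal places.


z = (X - mu) / sigma
X - mu = 61.96 - 90.74 = -28.78
z = -28.78 / 11.76 = -1439/588 ≈ -2.447279

-2.4473


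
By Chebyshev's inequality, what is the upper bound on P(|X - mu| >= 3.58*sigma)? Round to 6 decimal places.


P <= 1/k^2
k^2 = 3.58^2 = 12.8164
1/k^2 = 1 / 12.8164 ≈ 0.07802503

0.078025


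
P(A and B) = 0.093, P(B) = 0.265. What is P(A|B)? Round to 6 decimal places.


P(A|B) = P(A and B) / P(B) = 0.093 / 0.265 = 93/265 ≈ 0.35094340

0.350943


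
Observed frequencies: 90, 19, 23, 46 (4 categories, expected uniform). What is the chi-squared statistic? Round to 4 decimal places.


chi2 = sum((O-E)^2/E), E = total/4
total = 178, E = 178/4 = 44.5
(90 - 44.5)^2 / 44.5 = 2070.25 / 44.5 = 8281/178 ≈ 46.522472
(19 - 44.5)^2 / 44.5 = 650.25 / 44.5 = 2601/178 ≈ 14.612360
(23 - 44.5)^2 / 44.5 = 462.25 / 44.5 = 1849/178 ≈ 10.387640
(46 - 44.5)^2 / 44.5 = 2.25 / 44.5 = 9/178 ≈ 0.050562
chi2 = 6370/89 ≈ 71.573034

71.5730
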